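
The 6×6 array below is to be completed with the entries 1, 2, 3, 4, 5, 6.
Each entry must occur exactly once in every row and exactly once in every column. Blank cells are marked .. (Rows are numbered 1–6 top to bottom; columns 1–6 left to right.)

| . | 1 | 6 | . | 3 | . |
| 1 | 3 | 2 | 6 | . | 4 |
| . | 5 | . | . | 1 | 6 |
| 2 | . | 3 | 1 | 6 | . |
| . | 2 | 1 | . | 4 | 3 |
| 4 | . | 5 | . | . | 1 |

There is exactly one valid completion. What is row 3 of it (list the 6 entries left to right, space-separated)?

Row 3, column 1: row 3 has {1, 5, 6} and column 1 has {1, 2, 4}, leaving only 3.
Row 3, column 3: row 3 has {1, 3, 5, 6} and column 3 has {1, 2, 3, 5, 6}, leaving only 4.
Row 3, column 4: row 3 has {1, 3, 4, 5, 6} and column 4 has {1, 6}, leaving only 2.
So row 3 reads: 3 5 4 2 1 6.

3 5 4 2 1 6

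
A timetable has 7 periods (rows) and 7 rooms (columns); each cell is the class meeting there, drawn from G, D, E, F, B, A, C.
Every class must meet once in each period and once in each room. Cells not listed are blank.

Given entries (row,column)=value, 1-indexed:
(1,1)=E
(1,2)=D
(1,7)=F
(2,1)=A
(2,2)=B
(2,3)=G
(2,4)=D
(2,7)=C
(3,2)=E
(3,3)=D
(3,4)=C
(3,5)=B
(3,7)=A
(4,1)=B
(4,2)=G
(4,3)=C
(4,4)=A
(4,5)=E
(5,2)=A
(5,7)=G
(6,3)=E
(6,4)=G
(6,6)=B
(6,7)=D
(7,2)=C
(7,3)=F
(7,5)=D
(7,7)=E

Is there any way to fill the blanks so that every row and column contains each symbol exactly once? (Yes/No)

Period 4, room 7: period 4 together with room 7 already contain {G, D, E, F, B, A, C} — every symbol — so nothing can go there. The grid has no valid completion.

No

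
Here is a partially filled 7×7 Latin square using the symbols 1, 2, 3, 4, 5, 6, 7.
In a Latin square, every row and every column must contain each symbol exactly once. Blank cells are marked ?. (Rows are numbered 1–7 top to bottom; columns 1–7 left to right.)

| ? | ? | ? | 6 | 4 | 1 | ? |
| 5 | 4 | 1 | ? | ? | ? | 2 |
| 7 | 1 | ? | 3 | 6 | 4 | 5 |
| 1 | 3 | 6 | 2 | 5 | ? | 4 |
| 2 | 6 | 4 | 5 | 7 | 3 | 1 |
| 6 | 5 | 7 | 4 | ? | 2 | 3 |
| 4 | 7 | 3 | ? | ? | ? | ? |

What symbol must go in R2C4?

7

Row 2 already has {1, 2, 4, 5} and column 4 already has {2, 3, 4, 5, 6}, so row 2, column 4 must be 7.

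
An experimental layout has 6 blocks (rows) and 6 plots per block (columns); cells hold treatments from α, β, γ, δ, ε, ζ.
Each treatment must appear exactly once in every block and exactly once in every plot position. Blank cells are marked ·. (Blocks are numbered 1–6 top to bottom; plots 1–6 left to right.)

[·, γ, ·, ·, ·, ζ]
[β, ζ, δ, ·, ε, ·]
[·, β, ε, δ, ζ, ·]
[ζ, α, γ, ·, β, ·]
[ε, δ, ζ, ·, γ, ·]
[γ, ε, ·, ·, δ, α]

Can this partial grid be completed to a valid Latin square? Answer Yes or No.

No

Block 1, plot 5: block 1 has {γ, ζ} and plot 5 has {β, γ, δ, ε, ζ}, so it must be α.
Block 1, plot 1: block 1 has {α, γ, ζ} and plot 1 has {β, γ, ε, ζ}, so it must be δ.
Block 1, plot 3: block 1 has {α, γ, δ, ζ} and plot 3 has {γ, δ, ε, ζ}, so it must be β.
Now block 6, plot 3: block 6 together with plot 3 already contain {α, β, γ, δ, ε, ζ} — every symbol — so nothing can go there. The grid has no valid completion.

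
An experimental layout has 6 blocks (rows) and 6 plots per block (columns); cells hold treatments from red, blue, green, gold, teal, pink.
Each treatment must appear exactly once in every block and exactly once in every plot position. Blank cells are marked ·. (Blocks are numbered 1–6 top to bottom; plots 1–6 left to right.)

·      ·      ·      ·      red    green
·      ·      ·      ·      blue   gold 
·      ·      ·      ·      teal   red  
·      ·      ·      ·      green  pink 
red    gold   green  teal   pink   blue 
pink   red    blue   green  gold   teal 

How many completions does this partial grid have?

14

Block 1, plot 1: eliminating its block and plot leaves {blue, gold, teal}.
Block 1, plot 2: eliminating its block and plot leaves {blue, teal, pink}.
Block 1, plot 3: eliminating its block and plot leaves {gold, teal, pink}.
Block 1, plot 4: eliminating its block and plot leaves {blue, gold, pink}.
Block 2, plot 1: eliminating its block and plot leaves {green, teal}.
Block 2, plot 2: eliminating its block and plot leaves {green, teal, pink}.
Block 2, plot 3: eliminating its block and plot leaves {red, teal, pink}.
Block 2, plot 4: eliminating its block and plot leaves {red, pink}.
Block 3, plot 1: eliminating its block and plot leaves {blue, green, gold}.
Block 3, plot 2: eliminating its block and plot leaves {blue, green, pink}.
Block 3, plot 3: eliminating its block and plot leaves {gold, pink}.
Block 3, plot 4: eliminating its block and plot leaves {blue, gold, pink}.
Block 4, plot 1: eliminating its block and plot leaves {blue, gold, teal}.
Block 4, plot 2: eliminating its block and plot leaves {blue, teal}.
Block 4, plot 3: eliminating its block and plot leaves {red, gold, teal}.
Block 4, plot 4: eliminating its block and plot leaves {red, blue, gold}.
Enumerating the assignments across these blanks that avoid any block or plot repeat gives 14 completions.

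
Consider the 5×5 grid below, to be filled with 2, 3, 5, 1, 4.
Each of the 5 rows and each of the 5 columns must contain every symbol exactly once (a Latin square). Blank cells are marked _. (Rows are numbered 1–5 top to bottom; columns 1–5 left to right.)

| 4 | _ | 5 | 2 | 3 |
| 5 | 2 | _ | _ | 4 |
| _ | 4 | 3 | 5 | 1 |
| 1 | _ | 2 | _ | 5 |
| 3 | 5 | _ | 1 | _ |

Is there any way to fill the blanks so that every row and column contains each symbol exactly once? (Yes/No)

Yes

No row or column among the givens repeats a symbol, and propagating forced cells runs into no contradiction.
One valid completion exists (for instance, 4 1 5 2 3 / 5 2 1 3 4 / 2 4 3 5 1 / 1 3 2 4 5 / 3 5 4 1 2).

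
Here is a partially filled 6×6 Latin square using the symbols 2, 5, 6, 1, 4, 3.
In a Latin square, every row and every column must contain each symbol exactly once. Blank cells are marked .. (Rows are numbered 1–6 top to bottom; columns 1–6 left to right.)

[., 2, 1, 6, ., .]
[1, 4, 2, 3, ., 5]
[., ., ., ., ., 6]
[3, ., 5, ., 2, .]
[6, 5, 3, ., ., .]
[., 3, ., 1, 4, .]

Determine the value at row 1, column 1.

Row 2, column 5: row 2 has {2, 5, 1, 4, 3} and column 5 has {2, 4}, leaving only 6.
Row 3, column 2: row 3 has {6} and column 2 has {2, 5, 4, 3}, leaving only 1.
Row 3, column 3: row 3 has {6, 1} and column 3 has {2, 5, 1, 3}, leaving only 4.
Row 4, column 2: row 4 has {2, 5, 3} and column 2 has {2, 5, 1, 4, 3}, leaving only 6.
Row 4, column 4: row 4 has {2, 5, 6, 3} and column 4 has {6, 1, 3}, leaving only 4.
Row 4, column 6: row 4 has {2, 5, 6, 4, 3} and column 6 has {5, 6}, leaving only 1.
Row 5, column 4: row 5 has {5, 6, 3} and column 4 has {6, 1, 4, 3}, leaving only 2.
Row 3, column 4: row 3 has {6, 1, 4} and column 4 has {2, 6, 1, 4, 3}, leaving only 5.
Row 3, column 1: row 3 has {5, 6, 1, 4} and column 1 has {6, 1, 3}, leaving only 2.
Row 3, column 5: row 3 has {2, 5, 6, 1, 4} and column 5 has {2, 6, 4}, leaving only 3.
Row 1, column 5: row 1 has {2, 6, 1} and column 5 has {2, 6, 4, 3}, leaving only 5.
Row 1 already has {2, 5, 6, 1} and column 1 already has {2, 6, 1, 3}, so row 1, column 1 must be 4.

4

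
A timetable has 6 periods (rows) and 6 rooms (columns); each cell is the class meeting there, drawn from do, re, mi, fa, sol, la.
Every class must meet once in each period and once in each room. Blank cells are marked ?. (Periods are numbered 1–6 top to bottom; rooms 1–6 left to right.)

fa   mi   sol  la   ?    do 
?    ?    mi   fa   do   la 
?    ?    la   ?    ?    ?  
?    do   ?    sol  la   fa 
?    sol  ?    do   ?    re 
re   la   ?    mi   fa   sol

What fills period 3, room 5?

Period 1, room 5: period 1 has {do, mi, fa, sol, la} and room 5 has {do, fa, la}, leaving only re.
Period 2, room 1: period 2 has {do, mi, fa, la} and room 1 has {re, fa}, leaving only sol.
Period 2, room 2: period 2 has {do, mi, fa, sol, la} and room 2 has {do, mi, sol, la}, leaving only re.
Period 3, room 2: period 3 has {la} and room 2 has {do, re, mi, sol, la}, leaving only fa.
Period 3, room 4: period 3 has {fa, la} and room 4 has {do, mi, fa, sol, la}, leaving only re.
Period 3, room 6: period 3 has {re, fa, la} and room 6 has {do, re, fa, sol, la}, leaving only mi.
Period 3 already has {re, mi, fa, la} and room 5 already has {do, re, fa, la}, so period 3, room 5 must be sol.

sol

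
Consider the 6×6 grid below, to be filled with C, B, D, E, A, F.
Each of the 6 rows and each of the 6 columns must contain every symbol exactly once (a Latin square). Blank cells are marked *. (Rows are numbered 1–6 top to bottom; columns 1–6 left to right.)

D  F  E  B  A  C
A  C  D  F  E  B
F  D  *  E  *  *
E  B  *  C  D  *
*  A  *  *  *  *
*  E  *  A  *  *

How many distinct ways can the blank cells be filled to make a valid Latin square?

4

Row 3, column 3: eliminating its row and column leaves {C, B, A}.
Row 3, column 5: eliminating its row and column leaves {C, B}.
Row 3, column 6: eliminating its row and column leaves {A}.
Row 4, column 3: eliminating its row and column leaves {A, F}.
Row 4, column 6: eliminating its row and column leaves {A, F}.
Row 5, column 1: eliminating its row and column leaves {C, B}.
Row 5, column 3: eliminating its row and column leaves {C, B, F}.
Row 5, column 4: eliminating its row and column leaves {D}.
Row 5, column 5: eliminating its row and column leaves {C, B, F}.
Row 5, column 6: eliminating its row and column leaves {D, E, F}.
Row 6, column 1: eliminating its row and column leaves {C, B}.
Row 6, column 3: eliminating its row and column leaves {C, B, F}.
Row 6, column 5: eliminating its row and column leaves {C, B, F}.
Row 6, column 6: eliminating its row and column leaves {D, F}.
Enumerating the assignments across these blanks that avoid any row or column repeat gives 4 completions.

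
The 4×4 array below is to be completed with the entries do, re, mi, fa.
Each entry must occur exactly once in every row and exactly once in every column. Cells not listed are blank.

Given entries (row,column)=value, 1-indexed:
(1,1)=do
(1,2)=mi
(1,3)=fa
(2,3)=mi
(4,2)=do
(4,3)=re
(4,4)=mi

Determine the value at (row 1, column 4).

Row 1 already has {do, mi, fa} and column 4 already has {mi}, so row 1, column 4 must be re.

re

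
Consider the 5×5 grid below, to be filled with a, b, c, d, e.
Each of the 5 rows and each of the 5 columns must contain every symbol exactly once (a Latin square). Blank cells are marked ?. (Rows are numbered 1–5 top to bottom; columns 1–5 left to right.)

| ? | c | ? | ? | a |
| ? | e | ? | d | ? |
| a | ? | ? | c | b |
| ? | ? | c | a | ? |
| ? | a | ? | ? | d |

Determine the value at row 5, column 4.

e

Row 2, column 5: row 2 has {d, e} and column 5 has {a, b, d}, leaving only c.
Row 2, column 1: row 2 has {c, d, e} and column 1 has {a}, leaving only b.
Row 2, column 3: row 2 has {b, c, d, e} and column 3 has {c}, leaving only a.
Row 3, column 2: row 3 has {a, b, c} and column 2 has {a, c, e}, leaving only d.
Row 3, column 3: row 3 has {a, b, c, d} and column 3 has {a, c}, leaving only e.
Row 4, column 2: row 4 has {a, c} and column 2 has {a, c, d, e}, leaving only b.
Row 4, column 5: row 4 has {a, b, c} and column 5 has {a, b, c, d}, leaving only e.
Row 4, column 1: row 4 has {a, b, c, e} and column 1 has {a, b}, leaving only d.
Row 1, column 1: row 1 has {a, c} and column 1 has {a, b, d}, leaving only e.
Row 1, column 4: row 1 has {a, c, e} and column 4 has {a, c, d}, leaving only b.
Row 5 already has {a, d} and column 4 already has {a, b, c, d}, so row 5, column 4 must be e.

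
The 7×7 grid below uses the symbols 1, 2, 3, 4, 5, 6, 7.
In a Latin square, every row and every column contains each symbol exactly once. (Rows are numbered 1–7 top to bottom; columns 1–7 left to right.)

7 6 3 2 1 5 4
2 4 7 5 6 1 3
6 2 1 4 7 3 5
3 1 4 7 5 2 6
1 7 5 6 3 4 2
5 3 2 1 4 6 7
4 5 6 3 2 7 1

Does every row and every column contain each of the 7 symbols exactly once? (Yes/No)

Each row is a permutation of the 7 symbols, and so is each column.

Yes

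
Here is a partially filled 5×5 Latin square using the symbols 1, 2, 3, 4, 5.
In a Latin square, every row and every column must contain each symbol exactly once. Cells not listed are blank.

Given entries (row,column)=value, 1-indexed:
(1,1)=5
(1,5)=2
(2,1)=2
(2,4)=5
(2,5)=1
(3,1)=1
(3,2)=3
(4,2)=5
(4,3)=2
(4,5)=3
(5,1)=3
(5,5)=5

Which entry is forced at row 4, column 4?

1

Row 2, column 2: row 2 has {1, 2, 5} and column 2 has {3, 5}, leaving only 4.
Row 1, column 2: row 1 has {2, 5} and column 2 has {3, 4, 5}, leaving only 1.
Row 2, column 3: row 2 has {1, 2, 4, 5} and column 3 has {2}, leaving only 3.
Row 1, column 3: row 1 has {1, 2, 5} and column 3 has {2, 3}, leaving only 4.
Row 1, column 4: row 1 has {1, 2, 4, 5} and column 4 has {5}, leaving only 3.
Row 3, column 3: row 3 has {1, 3} and column 3 has {2, 3, 4}, leaving only 5.
Row 3, column 5: row 3 has {1, 3, 5} and column 5 has {1, 2, 3, 5}, leaving only 4.
Row 3, column 4: row 3 has {1, 3, 4, 5} and column 4 has {3, 5}, leaving only 2.
Row 4, column 1: row 4 has {2, 3, 5} and column 1 has {1, 2, 3, 5}, leaving only 4.
Row 4 already has {2, 3, 4, 5} and column 4 already has {2, 3, 5}, so row 4, column 4 must be 1.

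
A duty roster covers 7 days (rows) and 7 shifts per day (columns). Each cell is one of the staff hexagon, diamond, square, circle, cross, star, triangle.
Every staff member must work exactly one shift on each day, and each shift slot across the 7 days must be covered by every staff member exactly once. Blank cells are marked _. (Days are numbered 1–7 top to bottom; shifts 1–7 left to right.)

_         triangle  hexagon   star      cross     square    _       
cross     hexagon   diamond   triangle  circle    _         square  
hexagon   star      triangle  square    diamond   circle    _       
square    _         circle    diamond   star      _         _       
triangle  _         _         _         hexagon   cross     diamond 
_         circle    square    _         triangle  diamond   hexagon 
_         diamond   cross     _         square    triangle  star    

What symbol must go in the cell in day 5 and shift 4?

Day 5 already has {hexagon, diamond, cross, triangle} and shift 4 already has {diamond, square, star, triangle}, so day 5, shift 4 must be circle.

circle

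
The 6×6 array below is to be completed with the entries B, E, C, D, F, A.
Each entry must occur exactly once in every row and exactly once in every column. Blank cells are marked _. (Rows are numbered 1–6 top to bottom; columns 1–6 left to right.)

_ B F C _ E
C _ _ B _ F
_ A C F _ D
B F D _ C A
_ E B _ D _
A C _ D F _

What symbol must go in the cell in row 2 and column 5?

Row 1, column 1: row 1 has {B, E, C, F} and column 1 has {B, C, A}, leaving only D.
Row 1, column 5: row 1 has {B, E, C, D, F} and column 5 has {C, D, F}, leaving only A.
Row 2 already has {B, C, F} and column 5 already has {C, D, F, A}, so row 2, column 5 must be E.

E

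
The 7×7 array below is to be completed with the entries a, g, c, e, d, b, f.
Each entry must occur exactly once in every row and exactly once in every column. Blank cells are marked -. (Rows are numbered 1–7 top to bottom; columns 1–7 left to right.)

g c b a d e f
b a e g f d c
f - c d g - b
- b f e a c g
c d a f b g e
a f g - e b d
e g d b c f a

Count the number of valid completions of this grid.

1

Row 3, column 2: eliminating its row and column leaves {e}.
Row 3, column 6: eliminating its row and column leaves {a}.
Row 4, column 1: eliminating its row and column leaves {d}.
Row 6, column 4: eliminating its row and column leaves {c}.
Only one assignment across all blanks avoids any row or column repeat, giving 1 completion.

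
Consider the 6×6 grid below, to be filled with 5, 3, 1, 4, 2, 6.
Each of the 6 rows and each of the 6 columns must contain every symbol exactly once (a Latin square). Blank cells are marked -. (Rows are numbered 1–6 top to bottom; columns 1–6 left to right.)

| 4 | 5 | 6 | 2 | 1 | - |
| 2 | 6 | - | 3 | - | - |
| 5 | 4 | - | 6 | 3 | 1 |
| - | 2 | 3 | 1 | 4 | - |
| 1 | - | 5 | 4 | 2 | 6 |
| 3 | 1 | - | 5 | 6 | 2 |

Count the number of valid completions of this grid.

Row 1, column 6: eliminating its row and column leaves {3}.
Row 2, column 3: eliminating its row and column leaves {1, 4}.
Row 2, column 5: eliminating its row and column leaves {5}.
Row 2, column 6: eliminating its row and column leaves {5, 4}.
Row 3, column 3: eliminating its row and column leaves {2}.
Row 4, column 1: eliminating its row and column leaves {6}.
Row 4, column 6: eliminating its row and column leaves {5}.
Row 5, column 2: eliminating its row and column leaves {3}.
Row 6, column 3: eliminating its row and column leaves {4}.
Only one assignment across all blanks avoids any row or column repeat, giving 1 completion.

1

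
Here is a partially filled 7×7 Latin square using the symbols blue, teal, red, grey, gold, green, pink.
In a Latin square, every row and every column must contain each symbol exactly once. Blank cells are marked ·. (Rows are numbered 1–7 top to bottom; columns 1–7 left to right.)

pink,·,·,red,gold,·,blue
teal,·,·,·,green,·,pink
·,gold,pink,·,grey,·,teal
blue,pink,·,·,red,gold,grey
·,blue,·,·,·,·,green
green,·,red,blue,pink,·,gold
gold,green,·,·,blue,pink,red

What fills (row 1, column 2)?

Row 3, column 1: row 3 has {teal, grey, gold, pink} and column 1 has {blue, teal, gold, green, pink}, leaving only red.
Row 3, column 4: row 3 has {teal, red, grey, gold, pink} and column 4 has {blue, red}, leaving only green.
Row 3, column 6: row 3 has {teal, red, grey, gold, green, pink} and column 6 has {gold, pink}, leaving only blue.
Row 4, column 4: row 4 has {blue, red, grey, gold, pink} and column 4 has {blue, red, green}, leaving only teal.
Row 4, column 3: row 4 has {blue, teal, red, grey, gold, pink} and column 3 has {red, pink}, leaving only green.
Row 5, column 1: row 5 has {blue, green} and column 1 has {blue, teal, red, gold, green, pink}, leaving only grey.
Row 5, column 5: row 5 has {blue, grey, green} and column 5 has {blue, red, grey, gold, green, pink}, leaving only teal.
Row 5, column 3: row 5 has {blue, teal, grey, green} and column 3 has {red, green, pink}, leaving only gold.
Row 5, column 4: row 5 has {blue, teal, grey, gold, green} and column 4 has {blue, teal, red, green}, leaving only pink.
Row 5, column 6: row 5 has {blue, teal, grey, gold, green, pink} and column 6 has {blue, gold, pink}, leaving only red.
Row 2, column 6: row 2 has {teal, green, pink} and column 6 has {blue, red, gold, pink}, leaving only grey.
Row 2, column 2: row 2 has {teal, grey, green, pink} and column 2 has {blue, gold, green, pink}, leaving only red.
Row 2, column 3: row 2 has {teal, red, grey, green, pink} and column 3 has {red, gold, green, pink}, leaving only blue.
Row 2, column 4: row 2 has {blue, teal, red, grey, green, pink} and column 4 has {blue, teal, red, green, pink}, leaving only gold.
Row 6, column 6: row 6 has {blue, red, gold, green, pink} and column 6 has {blue, red, grey, gold, pink}, leaving only teal.
Row 1, column 6: row 1 has {blue, red, gold, pink} and column 6 has {blue, teal, red, grey, gold, pink}, leaving only green.
Row 6, column 2: row 6 has {blue, teal, red, gold, green, pink} and column 2 has {blue, red, gold, green, pink}, leaving only grey.
Row 1 already has {blue, red, gold, green, pink} and column 2 already has {blue, red, grey, gold, green, pink}, so row 1, column 2 must be teal.

teal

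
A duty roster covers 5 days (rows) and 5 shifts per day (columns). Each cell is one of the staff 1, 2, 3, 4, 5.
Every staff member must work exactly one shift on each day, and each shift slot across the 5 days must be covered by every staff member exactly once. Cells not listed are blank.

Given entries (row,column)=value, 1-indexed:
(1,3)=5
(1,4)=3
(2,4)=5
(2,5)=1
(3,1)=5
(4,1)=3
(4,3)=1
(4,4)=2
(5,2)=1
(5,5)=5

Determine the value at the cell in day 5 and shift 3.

Day 4, shift 5: day 4 has {1, 2, 3} and shift 5 has {1, 5}, leaving only 4.
Day 1, shift 5: day 1 has {3, 5} and shift 5 has {1, 4, 5}, leaving only 2.
Day 1, shift 2: day 1 has {2, 3, 5} and shift 2 has {1}, leaving only 4.
Day 1, shift 1: day 1 has {2, 3, 4, 5} and shift 1 has {3, 5}, leaving only 1.
Day 3, shift 5: day 3 has {5} and shift 5 has {1, 2, 4, 5}, leaving only 3.
Day 3, shift 2: day 3 has {3, 5} and shift 2 has {1, 4}, leaving only 2.
Day 2, shift 2: day 2 has {1, 5} and shift 2 has {1, 2, 4}, leaving only 3.
Day 3, shift 3: day 3 has {2, 3, 5} and shift 3 has {1, 5}, leaving only 4.
Day 2, shift 3: day 2 has {1, 3, 5} and shift 3 has {1, 4, 5}, leaving only 2.
Day 5 already has {1, 5} and shift 3 already has {1, 2, 4, 5}, so day 5, shift 3 must be 3.

3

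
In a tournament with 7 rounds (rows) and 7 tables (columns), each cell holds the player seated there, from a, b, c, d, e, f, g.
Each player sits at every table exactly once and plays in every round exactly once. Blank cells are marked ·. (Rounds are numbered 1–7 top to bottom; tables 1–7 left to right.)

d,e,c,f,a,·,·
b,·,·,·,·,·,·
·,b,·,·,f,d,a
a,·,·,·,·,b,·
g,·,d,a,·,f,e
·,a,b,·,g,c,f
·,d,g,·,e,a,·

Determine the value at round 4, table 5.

Round 1, table 6: round 1 has {a, c, d, e, f} and table 6 has {a, b, c, d, f}, leaving only g.
Round 1, table 7: round 1 has {a, c, d, e, f, g} and table 7 has {a, e, f}, leaving only b.
Round 2, table 6: round 2 has {b} and table 6 has {a, b, c, d, f, g}, leaving only e.
Round 3, table 3: round 3 has {a, b, d, f} and table 3 has {b, c, d, g}, leaving only e.
Round 3, table 1: round 3 has {a, b, d, e, f} and table 1 has {a, b, d, g}, leaving only c.
Round 3, table 4: round 3 has {a, b, c, d, e, f} and table 4 has {a, f}, leaving only g.
Round 4, table 3: round 4 has {a, b} and table 3 has {b, c, d, e, g}, leaving only f.
Round 2, table 3: round 2 has {b, e} and table 3 has {b, c, d, e, f, g}, leaving only a.
Round 5, table 2: round 5 has {a, d, e, f, g} and table 2 has {a, b, d, e}, leaving only c.
Round 4, table 2: round 4 has {a, b, f} and table 2 has {a, b, c, d, e}, leaving only g.
Round 2, table 2: round 2 has {a, b, e} and table 2 has {a, b, c, d, e, g}, leaving only f.
Round 5, table 5: round 5 has {a, c, d, e, f, g} and table 5 has {a, e, f, g}, leaving only b.
Round 6, table 1: round 6 has {a, b, c, f, g} and table 1 has {a, b, c, d, g}, leaving only e.
Round 6, table 4: round 6 has {a, b, c, e, f, g} and table 4 has {a, f, g}, leaving only d.
Round 2, table 4: round 2 has {a, b, e, f} and table 4 has {a, d, f, g}, leaving only c.
Round 2, table 5: round 2 has {a, b, c, e, f} and table 5 has {a, b, e, f, g}, leaving only d.
Round 4 already has {a, b, f, g} and table 5 already has {a, b, d, e, f, g}, so round 4, table 5 must be c.

c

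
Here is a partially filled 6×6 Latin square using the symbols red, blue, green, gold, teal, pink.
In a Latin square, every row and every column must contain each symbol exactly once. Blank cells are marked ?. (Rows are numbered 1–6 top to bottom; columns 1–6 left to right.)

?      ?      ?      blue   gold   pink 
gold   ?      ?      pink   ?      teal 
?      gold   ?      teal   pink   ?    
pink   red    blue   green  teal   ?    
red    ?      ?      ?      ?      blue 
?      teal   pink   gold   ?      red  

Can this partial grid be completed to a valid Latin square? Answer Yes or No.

Row 5, column 4: row 5 together with column 4 already contain {red, blue, green, gold, teal, pink} — every symbol — so nothing can go there. The grid has no valid completion.

No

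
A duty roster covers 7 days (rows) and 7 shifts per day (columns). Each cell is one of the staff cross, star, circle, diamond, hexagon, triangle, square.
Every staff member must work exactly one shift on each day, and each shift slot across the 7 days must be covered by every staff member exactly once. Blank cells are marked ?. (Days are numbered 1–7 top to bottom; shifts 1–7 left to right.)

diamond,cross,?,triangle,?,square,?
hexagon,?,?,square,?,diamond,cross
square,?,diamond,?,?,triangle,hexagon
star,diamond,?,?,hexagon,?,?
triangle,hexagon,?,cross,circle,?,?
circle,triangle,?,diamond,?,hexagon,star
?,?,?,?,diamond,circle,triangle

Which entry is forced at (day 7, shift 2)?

square

Day 1, shift 5: day 1 has {cross, diamond, triangle, square} and shift 5 has {circle, diamond, hexagon}, leaving only star.
Day 1, shift 7: day 1 has {cross, star, diamond, triangle, square} and shift 7 has {cross, star, hexagon, triangle}, leaving only circle.
Day 1, shift 3: day 1 has {cross, star, circle, diamond, triangle, square} and shift 3 has {diamond}, leaving only hexagon.
Day 2, shift 5: day 2 has {cross, diamond, hexagon, square} and shift 5 has {star, circle, diamond, hexagon}, leaving only triangle.
Day 3, shift 5: day 3 has {diamond, hexagon, triangle, square} and shift 5 has {star, circle, diamond, hexagon, triangle}, leaving only cross.
Day 4, shift 4: day 4 has {star, diamond, hexagon} and shift 4 has {cross, diamond, triangle, square}, leaving only circle.
Day 3, shift 4: day 3 has {cross, diamond, hexagon, triangle, square} and shift 4 has {cross, circle, diamond, triangle, square}, leaving only star.
Day 3, shift 2: day 3 has {cross, star, diamond, hexagon, triangle, square} and shift 2 has {cross, diamond, hexagon, triangle}, leaving only circle.
Day 2, shift 2: day 2 has {cross, diamond, hexagon, triangle, square} and shift 2 has {cross, circle, diamond, hexagon, triangle}, leaving only star.
Day 7 already has {circle, diamond, triangle} and shift 2 already has {cross, star, circle, diamond, hexagon, triangle}, so day 7, shift 2 must be square.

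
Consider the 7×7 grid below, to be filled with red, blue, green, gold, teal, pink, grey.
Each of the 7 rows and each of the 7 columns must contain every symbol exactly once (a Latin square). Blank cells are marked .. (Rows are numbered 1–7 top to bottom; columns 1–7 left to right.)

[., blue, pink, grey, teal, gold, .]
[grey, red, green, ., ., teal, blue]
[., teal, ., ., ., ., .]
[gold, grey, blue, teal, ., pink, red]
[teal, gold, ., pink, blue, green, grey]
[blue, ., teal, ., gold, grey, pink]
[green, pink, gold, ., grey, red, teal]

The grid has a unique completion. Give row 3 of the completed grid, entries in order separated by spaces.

Row 3, column 6: row 3 has {teal} and column 6 has {red, green, gold, teal, pink, grey}, leaving only blue.
Row 1, column 1: row 1 has {blue, gold, teal, pink, grey} and column 1 has {blue, green, gold, teal, grey}, leaving only red.
Row 3, column 1: row 3 has {blue, teal} and column 1 has {red, blue, green, gold, teal, grey}, leaving only pink.
Row 1, column 7: row 1 has {red, blue, gold, teal, pink, grey} and column 7 has {red, blue, teal, pink, grey}, leaving only green.
Row 3, column 7: row 3 has {blue, teal, pink} and column 7 has {red, blue, green, teal, pink, grey}, leaving only gold.
Row 2, column 4: row 2 has {red, blue, green, teal, grey} and column 4 has {teal, pink, grey}, leaving only gold.
Row 2, column 5: row 2 has {red, blue, green, gold, teal, grey} and column 5 has {blue, gold, teal, grey}, leaving only pink.
Row 4, column 5: row 4 has {red, blue, gold, teal, pink, grey} and column 5 has {blue, gold, teal, pink, grey}, leaving only green.
Row 3, column 5: row 3 has {blue, gold, teal, pink} and column 5 has {blue, green, gold, teal, pink, grey}, leaving only red.
Row 3, column 3: row 3 has {red, blue, gold, teal, pink} and column 3 has {blue, green, gold, teal, pink}, leaving only grey.
Row 3, column 4: row 3 has {red, blue, gold, teal, pink, grey} and column 4 has {gold, teal, pink, grey}, leaving only green.
So row 3 reads: pink teal grey green red blue gold.

pink teal grey green red blue gold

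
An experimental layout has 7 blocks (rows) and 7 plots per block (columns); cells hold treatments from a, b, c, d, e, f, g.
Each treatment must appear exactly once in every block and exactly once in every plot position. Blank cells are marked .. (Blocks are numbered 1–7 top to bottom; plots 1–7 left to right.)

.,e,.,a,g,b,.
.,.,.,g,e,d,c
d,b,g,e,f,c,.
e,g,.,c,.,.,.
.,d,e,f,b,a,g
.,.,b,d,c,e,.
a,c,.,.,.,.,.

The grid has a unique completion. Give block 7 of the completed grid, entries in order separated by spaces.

Block 7, plot 4: block 7 has {a, c} and plot 4 has {a, c, d, e, f, g}, leaving only b.
Block 7, plot 5: block 7 has {a, b, c} and plot 5 has {b, c, e, f, g}, leaving only d.
Block 7, plot 3: block 7 has {a, b, c, d} and plot 3 has {b, e, g}, leaving only f.
Block 7, plot 6: block 7 has {a, b, c, d, f} and plot 6 has {a, b, c, d, e}, leaving only g.
Block 7, plot 7: block 7 has {a, b, c, d, f, g} and plot 7 has {c, g}, leaving only e.
So block 7 reads: a c f b d g e.

a c f b d g e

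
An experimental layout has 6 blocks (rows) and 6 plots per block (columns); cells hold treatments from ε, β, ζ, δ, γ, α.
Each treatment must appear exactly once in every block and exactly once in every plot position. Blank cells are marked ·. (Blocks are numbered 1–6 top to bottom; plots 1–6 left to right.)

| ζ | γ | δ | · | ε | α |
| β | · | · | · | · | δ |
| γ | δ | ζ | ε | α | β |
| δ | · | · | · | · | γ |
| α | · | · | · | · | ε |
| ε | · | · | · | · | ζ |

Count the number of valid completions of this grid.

10

Block 1, plot 4: eliminating its block and plot leaves {β}.
Block 2, plot 2: eliminating its block and plot leaves {ε, ζ, α}.
Block 2, plot 3: eliminating its block and plot leaves {ε, γ, α}.
Block 2, plot 4: eliminating its block and plot leaves {ζ, γ, α}.
Block 2, plot 5: eliminating its block and plot leaves {ζ, γ}.
Block 4, plot 2: eliminating its block and plot leaves {ε, β, ζ, α}.
Block 4, plot 3: eliminating its block and plot leaves {ε, β, α}.
Block 4, plot 4: eliminating its block and plot leaves {β, ζ, α}.
Block 4, plot 5: eliminating its block and plot leaves {β, ζ}.
Block 5, plot 2: eliminating its block and plot leaves {β, ζ}.
Block 5, plot 3: eliminating its block and plot leaves {β, γ}.
Block 5, plot 4: eliminating its block and plot leaves {β, ζ, δ, γ}.
Block 5, plot 5: eliminating its block and plot leaves {β, ζ, δ, γ}.
Block 6, plot 2: eliminating its block and plot leaves {β, α}.
Block 6, plot 3: eliminating its block and plot leaves {β, γ, α}.
Block 6, plot 4: eliminating its block and plot leaves {β, δ, γ, α}.
Block 6, plot 5: eliminating its block and plot leaves {β, δ, γ}.
Enumerating the assignments across these blanks that avoid any block or plot repeat gives 10 completions.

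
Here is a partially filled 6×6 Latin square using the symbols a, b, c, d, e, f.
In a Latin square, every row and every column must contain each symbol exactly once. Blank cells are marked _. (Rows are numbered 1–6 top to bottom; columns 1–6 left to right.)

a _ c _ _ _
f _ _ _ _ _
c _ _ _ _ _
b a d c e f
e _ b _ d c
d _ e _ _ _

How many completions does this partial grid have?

24

Row 1, column 2: eliminating its row and column leaves {b, d, e, f}.
Row 1, column 4: eliminating its row and column leaves {b, d, e, f}.
Row 1, column 5: eliminating its row and column leaves {b, f}.
Row 1, column 6: eliminating its row and column leaves {b, d, e}.
Row 2, column 2: eliminating its row and column leaves {b, c, d, e}.
Row 2, column 3: eliminating its row and column leaves {a}.
Row 2, column 4: eliminating its row and column leaves {a, b, d, e}.
Row 2, column 5: eliminating its row and column leaves {a, b, c}.
Row 2, column 6: eliminating its row and column leaves {a, b, d, e}.
Row 3, column 2: eliminating its row and column leaves {b, d, e, f}.
Row 3, column 3: eliminating its row and column leaves {a, f}.
Row 3, column 4: eliminating its row and column leaves {a, b, d, e, f}.
Row 3, column 5: eliminating its row and column leaves {a, b, f}.
Row 3, column 6: eliminating its row and column leaves {a, b, d, e}.
Row 5, column 2: eliminating its row and column leaves {f}.
Row 5, column 4: eliminating its row and column leaves {a, f}.
Row 6, column 2: eliminating its row and column leaves {b, c, f}.
Row 6, column 4: eliminating its row and column leaves {a, b, f}.
Row 6, column 5: eliminating its row and column leaves {a, b, c, f}.
Row 6, column 6: eliminating its row and column leaves {a, b}.
Enumerating the assignments across these blanks that avoid any row or column repeat gives 24 completions.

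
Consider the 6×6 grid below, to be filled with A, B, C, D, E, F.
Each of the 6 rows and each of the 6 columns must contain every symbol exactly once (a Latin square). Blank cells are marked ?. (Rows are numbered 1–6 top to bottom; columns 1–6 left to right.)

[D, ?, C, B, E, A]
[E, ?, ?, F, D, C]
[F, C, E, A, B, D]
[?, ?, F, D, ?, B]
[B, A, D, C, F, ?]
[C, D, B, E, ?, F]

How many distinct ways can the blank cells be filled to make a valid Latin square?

Row 1, column 2: eliminating its row and column leaves {F}.
Row 2, column 2: eliminating its row and column leaves {B}.
Row 2, column 3: eliminating its row and column leaves {A}.
Row 4, column 1: eliminating its row and column leaves {A}.
Row 4, column 2: eliminating its row and column leaves {E}.
Row 4, column 5: eliminating its row and column leaves {A, C}.
Row 5, column 6: eliminating its row and column leaves {E}.
Row 6, column 5: eliminating its row and column leaves {A}.
Only one assignment across all blanks avoids any row or column repeat, giving 1 completion.

1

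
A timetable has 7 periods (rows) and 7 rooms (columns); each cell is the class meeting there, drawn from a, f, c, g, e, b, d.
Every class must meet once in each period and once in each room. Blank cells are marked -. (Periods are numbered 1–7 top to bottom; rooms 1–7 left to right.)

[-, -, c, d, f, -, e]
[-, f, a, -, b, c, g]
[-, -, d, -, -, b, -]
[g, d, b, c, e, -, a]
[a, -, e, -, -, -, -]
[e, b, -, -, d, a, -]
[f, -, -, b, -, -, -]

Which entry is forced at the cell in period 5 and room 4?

Period 1, room 1: period 1 has {f, c, e, d} and room 1 has {a, f, g, e}, leaving only b.
Period 1, room 6: period 1 has {f, c, e, b, d} and room 6 has {a, c, b}, leaving only g.
Period 1, room 2: period 1 has {f, c, g, e, b, d} and room 2 has {f, b, d}, leaving only a.
Period 2, room 1: period 2 has {a, f, c, g, b} and room 1 has {a, f, g, e, b}, leaving only d.
Period 2, room 4: period 2 has {a, f, c, g, b, d} and room 4 has {c, b, d}, leaving only e.
Period 3, room 1: period 3 has {b, d} and room 1 has {a, f, g, e, b, d}, leaving only c.
Period 3, room 7: period 3 has {c, b, d} and room 7 has {a, g, e}, leaving only f.
Period 4, room 6: period 4 has {a, c, g, e, b, d} and room 6 has {a, c, g, b}, leaving only f.
Period 5, room 6: period 5 has {a, e} and room 6 has {a, f, c, g, b}, leaving only d.
Period 6, room 7: period 6 has {a, e, b, d} and room 7 has {a, f, g, e}, leaving only c.
Period 5, room 7: period 5 has {a, e, d} and room 7 has {a, f, c, g, e}, leaving only b.
Period 7, room 3: period 7 has {f, b} and room 3 has {a, c, e, b, d}, leaving only g.
Period 6, room 3: period 6 has {a, c, e, b, d} and room 3 has {a, c, g, e, b, d}, leaving only f.
Period 6, room 4: period 6 has {a, f, c, e, b, d} and room 4 has {c, e, b, d}, leaving only g.
Period 5 already has {a, e, b, d} and room 4 already has {c, g, e, b, d}, so period 5, room 4 must be f.

f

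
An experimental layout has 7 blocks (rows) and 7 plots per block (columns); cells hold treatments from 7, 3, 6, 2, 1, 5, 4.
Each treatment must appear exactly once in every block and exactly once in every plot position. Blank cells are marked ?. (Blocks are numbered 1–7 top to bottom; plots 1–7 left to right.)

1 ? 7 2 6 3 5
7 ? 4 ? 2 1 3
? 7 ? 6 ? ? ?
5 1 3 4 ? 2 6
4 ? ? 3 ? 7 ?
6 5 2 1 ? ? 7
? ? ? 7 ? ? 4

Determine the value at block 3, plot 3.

1

Block 1, plot 2: block 1 has {7, 3, 6, 2, 1, 5} and plot 2 has {7, 1, 5}, leaving only 4.
Block 2, plot 2: block 2 has {7, 3, 2, 1, 4} and plot 2 has {7, 1, 5, 4}, leaving only 6.
Block 2, plot 4: block 2 has {7, 3, 6, 2, 1, 4} and plot 4 has {7, 3, 6, 2, 1, 4}, leaving only 5.
Block 4, plot 5: block 4 has {3, 6, 2, 1, 5, 4} and plot 5 has {6, 2}, leaving only 7.
Block 5, plot 2: block 5 has {7, 3, 4} and plot 2 has {7, 6, 1, 5, 4}, leaving only 2.
Block 5, plot 7: block 5 has {7, 3, 2, 4} and plot 7 has {7, 3, 6, 5, 4}, leaving only 1.
Block 3, plot 7: block 3 has {7, 6} and plot 7 has {7, 3, 6, 1, 5, 4}, leaving only 2.
Block 3, plot 1: block 3 has {7, 6, 2} and plot 1 has {7, 6, 1, 5, 4}, leaving only 3.
Block 5, plot 5: block 5 has {7, 3, 2, 1, 4} and plot 5 has {7, 6, 2}, leaving only 5.
Block 5, plot 3: block 5 has {7, 3, 2, 1, 5, 4} and plot 3 has {7, 3, 2, 4}, leaving only 6.
Block 6, plot 6: block 6 has {7, 6, 2, 1, 5} and plot 6 has {7, 3, 2, 1}, leaving only 4.
Block 3, plot 6: block 3 has {7, 3, 6, 2} and plot 6 has {7, 3, 2, 1, 4}, leaving only 5.
Block 3 already has {7, 3, 6, 2, 5} and plot 3 already has {7, 3, 6, 2, 4}, so block 3, plot 3 must be 1.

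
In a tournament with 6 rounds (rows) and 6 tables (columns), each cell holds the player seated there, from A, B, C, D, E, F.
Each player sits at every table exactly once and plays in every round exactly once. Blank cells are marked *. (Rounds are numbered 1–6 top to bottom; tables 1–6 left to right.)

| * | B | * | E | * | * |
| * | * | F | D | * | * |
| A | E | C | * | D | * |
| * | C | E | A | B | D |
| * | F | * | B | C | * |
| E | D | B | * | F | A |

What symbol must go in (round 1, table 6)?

Round 1, table 5: round 1 has {B, E} and table 5 has {B, C, D, F}, leaving only A.
Round 1, table 3: round 1 has {A, B, E} and table 3 has {B, C, E, F}, leaving only D.
Round 2, table 2: round 2 has {D, F} and table 2 has {B, C, D, E, F}, leaving only A.
Round 2, table 5: round 2 has {A, D, F} and table 5 has {A, B, C, D, F}, leaving only E.
Round 3, table 4: round 3 has {A, C, D, E} and table 4 has {A, B, D, E}, leaving only F.
Round 3, table 6: round 3 has {A, C, D, E, F} and table 6 has {A, D}, leaving only B.
Round 2, table 6: round 2 has {A, D, E, F} and table 6 has {A, B, D}, leaving only C.
Round 1 already has {A, B, D, E} and table 6 already has {A, B, C, D}, so round 1, table 6 must be F.

F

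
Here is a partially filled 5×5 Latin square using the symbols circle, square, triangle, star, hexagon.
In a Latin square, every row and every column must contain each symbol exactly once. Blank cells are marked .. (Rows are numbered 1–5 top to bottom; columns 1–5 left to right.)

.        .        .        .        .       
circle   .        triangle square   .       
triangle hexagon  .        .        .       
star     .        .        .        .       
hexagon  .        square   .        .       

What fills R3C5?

Row 1, column 1: row 1 has {} and column 1 has {circle, triangle, star, hexagon}, leaving only square.
Row 2, column 2: row 2 has {circle, square, triangle} and column 2 has {hexagon}, leaving only star.
Row 2, column 5: row 2 has {circle, square, triangle, star} and column 5 has {}, leaving only hexagon.
Row 3, column 5 is narrowed to {circle, square, star}.
If it were circle, then row 3, column 4 would be left with no valid symbol.
If it were star, then row 3, column 4 would be left with no valid symbol.
So row 3, column 5 must be square.

square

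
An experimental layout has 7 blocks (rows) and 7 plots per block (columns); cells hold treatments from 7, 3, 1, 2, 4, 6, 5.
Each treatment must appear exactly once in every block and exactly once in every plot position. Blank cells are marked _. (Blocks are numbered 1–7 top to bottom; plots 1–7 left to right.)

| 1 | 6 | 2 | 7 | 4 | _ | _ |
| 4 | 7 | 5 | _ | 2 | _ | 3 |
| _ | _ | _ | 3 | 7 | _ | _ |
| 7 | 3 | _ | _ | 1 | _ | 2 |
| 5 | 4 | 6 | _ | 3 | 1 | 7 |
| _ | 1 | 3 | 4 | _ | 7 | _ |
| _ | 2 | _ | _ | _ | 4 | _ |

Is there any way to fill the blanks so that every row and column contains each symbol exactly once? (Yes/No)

Yes

No block or plot among the givens repeats a symbol, and propagating forced cells runs into no contradiction.
One valid completion exists (for instance, 1 6 2 7 4 3 5 / 4 7 5 1 2 6 3 / 6 5 1 3 7 2 4 / 7 3 4 6 1 5 2 / 5 4 6 2 3 1 7 / 2 1 3 4 5 7 6 / 3 2 7 5 6 4 1).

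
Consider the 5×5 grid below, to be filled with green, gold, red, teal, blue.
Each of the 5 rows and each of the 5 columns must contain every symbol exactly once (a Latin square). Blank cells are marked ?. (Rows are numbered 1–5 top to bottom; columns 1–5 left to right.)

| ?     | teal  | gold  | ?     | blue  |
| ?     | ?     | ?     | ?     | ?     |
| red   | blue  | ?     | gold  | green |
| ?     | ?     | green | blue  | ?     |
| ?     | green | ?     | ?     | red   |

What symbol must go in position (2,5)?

Row 1, column 1: row 1 has {gold, teal, blue} and column 1 has {red}, leaving only green.
Row 1, column 4: row 1 has {green, gold, teal, blue} and column 4 has {gold, blue}, leaving only red.
Row 3, column 3: row 3 has {green, gold, red, blue} and column 3 has {green, gold}, leaving only teal.
Row 5, column 3: row 5 has {green, red} and column 3 has {green, gold, teal}, leaving only blue.
Row 2, column 3: row 2 has {} and column 3 has {green, gold, teal, blue}, leaving only red.
Row 2, column 2: row 2 has {red} and column 2 has {green, teal, blue}, leaving only gold.
Row 2 already has {gold, red} and column 5 already has {green, red, blue}, so row 2, column 5 must be teal.

teal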